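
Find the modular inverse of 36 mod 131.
36^(-1) ≡ 91 (mod 131). Verification: 36 × 91 = 3276 ≡ 1 (mod 131)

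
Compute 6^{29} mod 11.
2

Using successive squaring:
Binary expansion of 29: 11101
Powers of 6 mod 11 (each is the square of the previous):
  6^1 ≡ 6 (mod 11)
  6^2 ≡ 6² = 36 ≡ 3 (mod 11)
  6^4 ≡ 3² = 9 ≡ 9 (mod 11)
  6^8 ≡ 9² = 81 ≡ 4 (mod 11)
  6^16 ≡ 4² = 16 ≡ 5 (mod 11)
29 = 16 + 8 + 4 + 1, so 6^29 = 6^16 × 6^8 × 6^4 × 6^1 ≡ 5 × 4 × 9 × 6 (mod 11)
Multiplying step by step:
  5 × 4 = 20 ≡ 9 (mod 11)
  9 × 9 = 81 ≡ 4 (mod 11)
  4 × 6 = 24 ≡ 2 (mod 11)
Result: 6^29 ≡ 2 (mod 11)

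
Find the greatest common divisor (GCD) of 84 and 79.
1

Using the Euclidean algorithm:
84 = 1 × 79 + 5
79 = 15 × 5 + 4
5 = 1 × 4 + 1
4 = 4 × 1 + 0

GCD(84, 79) = 1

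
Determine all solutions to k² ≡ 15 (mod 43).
The square roots of 15 mod 43 are 31 and 12. Verify: 31² = 961 ≡ 15 (mod 43)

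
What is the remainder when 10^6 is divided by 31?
6 = 4 + 2 (binary 110). Repeated squaring mod 31: 10^1 ≡ 10; 10^2 ≡ 10² = 100 ≡ 7; 10^4 ≡ 7² = 49 ≡ 18. Multiply: 10^6 = 10^4 × 10^2 ≡ 18 × 7 (mod 31): 18 × 7 = 126 ≡ 2. So 10^6 ≡ 2 (mod 31).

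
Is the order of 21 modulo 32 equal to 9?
No, the actual order is 8, not 9.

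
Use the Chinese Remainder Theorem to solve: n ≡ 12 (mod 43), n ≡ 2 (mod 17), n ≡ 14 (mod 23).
4269

Using the Chinese Remainder Theorem:
M = product of moduli = 16813
For equation 1: M_1 = 391, 391 ≡ 4 (mod 43), inverse of 391 mod 43 is 11 (check: 4 × 11 = 44 ≡ 1 (mod 43))
For equation 2: M_2 = 989, 989 ≡ 3 (mod 17), inverse of 989 mod 17 is 6 (check: 3 × 6 = 18 ≡ 1 (mod 17))
For equation 3: M_3 = 731, 731 ≡ 18 (mod 23), inverse of 731 mod 23 is 9 (check: 18 × 9 = 162 ≡ 1 (mod 23))
Combine: n ≡ Σ r_i×M_i×(M_i⁻¹ mod m_i) = 12×391×11 + 2×989×6 + 14×731×9 = 51612 + 11868 + 92106 = 155586
155586 mod 16813 = 4269
n ≡ 4269 (mod 16813)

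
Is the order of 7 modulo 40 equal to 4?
Yes, ord_40(7) = 4.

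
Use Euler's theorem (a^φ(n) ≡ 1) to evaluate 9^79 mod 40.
By Euler: 9^{16} ≡ 1 (mod 40) since gcd(9, 40) = 1. 79 = 4×16 + 15. So 9^{79} ≡ 9^{15} ≡ 9 (mod 40)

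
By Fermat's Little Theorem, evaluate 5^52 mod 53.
By Fermat's Little Theorem, 5^{52} ≡ 1 (mod 53) since 53 is prime and gcd(5, 53) = 1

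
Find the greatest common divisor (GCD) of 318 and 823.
1

Using the Euclidean algorithm:
318 = 0 × 823 + 318
823 = 2 × 318 + 187
318 = 1 × 187 + 131
187 = 1 × 131 + 56
131 = 2 × 56 + 19
56 = 2 × 19 + 18
19 = 1 × 18 + 1
18 = 18 × 1 + 0

GCD(318, 823) = 1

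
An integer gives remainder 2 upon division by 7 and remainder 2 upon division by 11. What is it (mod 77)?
M = 7 × 11 = 77. M₁ = 11, y₁ ≡ 2 (mod 7). M₂ = 7, y₂ ≡ 8 (mod 11). k = 2×11×2 + 2×7×8 ≡ 2 (mod 77). The smallest positive such number is 2.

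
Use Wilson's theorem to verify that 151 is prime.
(150)! mod 151 = 150. Since this equals -1 (mod 151), Wilson confirms 151 is prime.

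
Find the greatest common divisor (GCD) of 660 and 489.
3

Using the Euclidean algorithm:
660 = 1 × 489 + 171
489 = 2 × 171 + 147
171 = 1 × 147 + 24
147 = 6 × 24 + 3
24 = 8 × 3 + 0

GCD(660, 489) = 3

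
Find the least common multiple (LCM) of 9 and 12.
36

First find GCD(9, 12) using the Euclidean algorithm:
9 = 0 × 12 + 9
12 = 1 × 9 + 3
9 = 3 × 3 + 0
GCD(9, 12) = 3

LCM formula: LCM(a, b) = (a × b) / GCD(a, b)
LCM(9, 12) = (9 × 12) / 3
LCM(9, 12) = 108 / 3
LCM(9, 12) = 36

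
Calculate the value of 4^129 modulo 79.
Using Fermat: 4^{78} ≡ 1 (mod 79). 129 ≡ 51 (mod 78). So 4^{129} ≡ 4^{51} ≡ 65 (mod 79)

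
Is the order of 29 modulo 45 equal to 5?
No, the actual order is 6, not 5.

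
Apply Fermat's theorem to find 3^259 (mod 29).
By Fermat: 3^{28} ≡ 1 (mod 29). 259 ≡ 7 (mod 28). So 3^{259} ≡ 3^{7} ≡ 12 (mod 29)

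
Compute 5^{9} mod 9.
8

Using successive squaring:
Binary expansion of 9: 1001
Powers of 5 mod 9 (each is the square of the previous):
  5^1 ≡ 5 (mod 9)
  5^2 ≡ 5² = 25 ≡ 7 (mod 9)
  5^4 ≡ 7² = 49 ≡ 4 (mod 9)
  5^8 ≡ 4² = 16 ≡ 7 (mod 9)
9 = 8 + 1, so 5^9 = 5^8 × 5^1 ≡ 7 × 5 (mod 9)
Multiplying step by step:
  7 × 5 = 35 ≡ 8 (mod 9)
Result: 5^9 ≡ 8 (mod 9)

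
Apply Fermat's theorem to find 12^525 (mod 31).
By Fermat: 12^{30} ≡ 1 (mod 31). 525 ≡ 15 (mod 30). So 12^{525} ≡ 12^{15} ≡ 30 (mod 31)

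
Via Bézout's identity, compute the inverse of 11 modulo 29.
Extended GCD: 11(8) + 29(-3) = 1. So 11^(-1) ≡ 8 ≡ 8 (mod 29). Verify: 11 × 8 = 88 ≡ 1 (mod 29)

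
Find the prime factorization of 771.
3 × 257

Divide by primes starting from smallest:
771 ÷ 3 = 257
257 ÷ 257 = 1

771 = 3 × 257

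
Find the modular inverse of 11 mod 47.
11^(-1) ≡ 30 (mod 47). Verification: 11 × 30 = 330 ≡ 1 (mod 47)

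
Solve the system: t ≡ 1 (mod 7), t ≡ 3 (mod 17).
M = 7 × 17 = 119. M₁ = 17, y₁ ≡ 5 (mod 7). M₂ = 7, y₂ ≡ 5 (mod 17). t = 1×17×5 + 3×7×5 ≡ 71 (mod 119)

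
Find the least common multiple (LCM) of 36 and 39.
468

First find GCD(36, 39) using the Euclidean algorithm:
36 = 0 × 39 + 36
39 = 1 × 36 + 3
36 = 12 × 3 + 0
GCD(36, 39) = 3

LCM formula: LCM(a, b) = (a × b) / GCD(a, b)
LCM(36, 39) = (36 × 39) / 3
LCM(36, 39) = 1404 / 3
LCM(36, 39) = 468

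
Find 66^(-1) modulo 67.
66

Using Extended Euclidean Algorithm:
gcd(66, 67) = 1
Bezout coefficients: 66 × -1 + 67 × 1 = 1
So 66 × -1 ≡ 1 (mod 67)
The inverse is -1 mod 67 = 66
Verification: 66 × 66 = 4356 = 65 × 67 + 1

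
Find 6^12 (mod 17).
Using repeated squaring. 12 = 8 + 4 (binary 1100). Repeated squaring mod 17: 6^1 ≡ 6; 6^2 ≡ 6² = 36 ≡ 2; 6^4 ≡ 2² = 4 ≡ 4; 6^8 ≡ 4² = 16 ≡ 16. Multiply: 6^12 = 6^8 × 6^4 ≡ 16 × 4 (mod 17): 16 × 4 = 64 ≡ 13. So 6^12 ≡ 13 (mod 17).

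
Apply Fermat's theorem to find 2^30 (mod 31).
By Fermat's Little Theorem, 2^{30} ≡ 1 (mod 31) since 31 is prime and gcd(2, 31) = 1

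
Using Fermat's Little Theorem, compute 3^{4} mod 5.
1

By Fermat's Little Theorem, a^(p-1) ≡ 1 (mod p) for prime p and gcd(a, p) = 1
Here p = 5, so 3^4 ≡ 1 (mod 5)
We can reduce the exponent: 4 mod 4 = 0
So 3^4 ≡ 3^0 (mod 5)
Computing: 3^0 mod 5 = 1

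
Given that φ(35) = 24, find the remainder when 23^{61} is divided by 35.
By Euler: 23^{24} ≡ 1 (mod 35) since gcd(23, 35) = 1. 61 = 2×24 + 13. So 23^{61} ≡ 23^{13} ≡ 23 (mod 35)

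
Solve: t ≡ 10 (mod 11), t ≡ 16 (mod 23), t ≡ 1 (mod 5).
M = 11 × 23 × 5 = 1265. M₁ = 115, y₁ ≡ 9 (mod 11). M₂ = 55, y₂ ≡ 18 (mod 23). M₃ = 253, y₃ ≡ 2 (mod 5). t = 10×115×9 + 16×55×18 + 1×253×2 ≡ 131 (mod 1265)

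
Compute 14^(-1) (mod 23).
5

Using Extended Euclidean Algorithm:
gcd(14, 23) = 1
Bezout coefficients: 14 × 5 + 23 × -3 = 1
So 14 × 5 ≡ 1 (mod 23)
The inverse is 5 mod 23 = 5
Verification: 14 × 5 = 70 = 3 × 23 + 1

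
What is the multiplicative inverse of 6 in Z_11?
2

Using Extended Euclidean Algorithm:
gcd(6, 11) = 1
Bezout coefficients: 6 × 2 + 11 × -1 = 1
So 6 × 2 ≡ 1 (mod 11)
The inverse is 2 mod 11 = 2
Verification: 6 × 2 = 12 = 1 × 11 + 1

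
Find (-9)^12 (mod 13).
Using Fermat: (-9)^{12} ≡ 1 (mod 13). 12 ≡ 0 (mod 12). So (-9)^{12} ≡ (-9)^{0} ≡ 1 (mod 13)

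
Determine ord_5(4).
Powers of 4 mod 5: 4^1≡4, 4^2≡1. Order = 2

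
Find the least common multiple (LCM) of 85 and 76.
6460

First find GCD(85, 76) using the Euclidean algorithm:
85 = 1 × 76 + 9
76 = 8 × 9 + 4
9 = 2 × 4 + 1
4 = 4 × 1 + 0
GCD(85, 76) = 1

LCM formula: LCM(a, b) = (a × b) / GCD(a, b)
LCM(85, 76) = (85 × 76) / 1
LCM(85, 76) = 6460 / 1
LCM(85, 76) = 6460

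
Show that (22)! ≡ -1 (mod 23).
(22)! mod 23 = 22. Since this equals -1 (mod 23), Wilson confirms 23 is prime.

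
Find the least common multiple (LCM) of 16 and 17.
272

First find GCD(16, 17) using the Euclidean algorithm:
16 = 0 × 17 + 16
17 = 1 × 16 + 1
16 = 16 × 1 + 0
GCD(16, 17) = 1

LCM formula: LCM(a, b) = (a × b) / GCD(a, b)
LCM(16, 17) = (16 × 17) / 1
LCM(16, 17) = 272 / 1
LCM(16, 17) = 272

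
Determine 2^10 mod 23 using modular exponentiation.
10 = 8 + 2 (binary 1010). Repeated squaring mod 23: 2^1 ≡ 2; 2^2 ≡ 2² = 4 ≡ 4; 2^4 ≡ 4² = 16 ≡ 16; 2^8 ≡ 16² = 256 ≡ 3. Multiply: 2^10 = 2^8 × 2^2 ≡ 3 × 4 (mod 23): 3 × 4 = 12 ≡ 12. So 2^10 ≡ 12 (mod 23).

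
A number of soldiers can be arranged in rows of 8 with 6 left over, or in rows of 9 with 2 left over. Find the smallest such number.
M = 8 × 9 = 72. M₁ = 9, y₁ ≡ 1 (mod 8). M₂ = 8, y₂ ≡ 8 (mod 9). n = 6×9×1 + 2×8×8 ≡ 38 (mod 72). The smallest positive such number is 38.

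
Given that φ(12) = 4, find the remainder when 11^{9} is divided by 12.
By Euler: 11^{4} ≡ 1 (mod 12) since gcd(11, 12) = 1. 9 = 2×4 + 1. So 11^{9} ≡ 11^{1} ≡ 11 (mod 12)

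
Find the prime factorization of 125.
5^3

Divide by primes starting from smallest:
125 ÷ 5 = 25
25 ÷ 5 = 5
5 ÷ 5 = 1

125 = 5^3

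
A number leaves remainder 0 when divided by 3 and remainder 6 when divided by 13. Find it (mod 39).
M = 3 × 13 = 39. M₁ = 13, y₁ ≡ 1 (mod 3). M₂ = 3, y₂ ≡ 9 (mod 13). y = 0×13×1 + 6×3×9 ≡ 6 (mod 39)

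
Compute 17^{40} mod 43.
25

Using successive squaring:
Binary expansion of 40: 101000
Powers of 17 mod 43 (each is the square of the previous):
  17^1 ≡ 17 (mod 43)
  17^2 ≡ 17² = 289 ≡ 31 (mod 43)
  17^4 ≡ 31² = 961 ≡ 15 (mod 43)
  17^8 ≡ 15² = 225 ≡ 10 (mod 43)
  17^16 ≡ 10² = 100 ≡ 14 (mod 43)
  17^32 ≡ 14² = 196 ≡ 24 (mod 43)
40 = 32 + 8, so 17^40 = 17^32 × 17^8 ≡ 24 × 10 (mod 43)
Multiplying step by step:
  24 × 10 = 240 ≡ 25 (mod 43)
Result: 17^40 ≡ 25 (mod 43)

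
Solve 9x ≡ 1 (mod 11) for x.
5

Using Extended Euclidean Algorithm:
gcd(9, 11) = 1
Bezout coefficients: 9 × 5 + 11 × -4 = 1
So 9 × 5 ≡ 1 (mod 11)
The inverse is 5 mod 11 = 5
Verification: 9 × 5 = 45 = 4 × 11 + 1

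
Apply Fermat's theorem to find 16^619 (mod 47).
By Fermat: 16^{46} ≡ 1 (mod 47). 619 ≡ 21 (mod 46). So 16^{619} ≡ 16^{21} ≡ 9 (mod 47)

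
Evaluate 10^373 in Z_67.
Using Fermat: 10^{66} ≡ 1 (mod 67). 373 ≡ 43 (mod 66). So 10^{373} ≡ 10^{43} ≡ 23 (mod 67)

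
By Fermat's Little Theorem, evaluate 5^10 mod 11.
By Fermat's Little Theorem, 5^{10} ≡ 1 (mod 11) since 11 is prime and gcd(5, 11) = 1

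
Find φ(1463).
1080

Prime factorization: 1463 = 7 × 11 × 19
Using the formula φ(n) = n × Π(1 - 1/p) for each prime factor p:
φ(1463) = 1463 × (1 - 1/7) × (1 - 1/11) × (1 - 1/19)
φ(1463) = 1080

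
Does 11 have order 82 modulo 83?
p - 1 = 82 has prime divisors 2, 41. Check 11^(82/q) mod 83 for each: 11^(82/2) = 11^41 ≡ 1, 11^(82/41) = 11^2 ≡ 38 (mod 83). Since 11^41 ≡ 1 (mod 83), the order of 11 divides 41 (in fact the order is 41) ≠ 82, so it is not a primitive root.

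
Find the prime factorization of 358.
2 × 179

Divide by primes starting from smallest:
358 ÷ 2 = 179
179 ÷ 179 = 1

358 = 2 × 179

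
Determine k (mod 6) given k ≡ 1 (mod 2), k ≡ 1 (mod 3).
1

Using the Chinese Remainder Theorem:
M = product of moduli = 6
For equation 1: M_1 = 3, 3 ≡ 1 (mod 2), inverse of 3 mod 2 is 1 (check: 1 × 1 = 1 ≡ 1 (mod 2))
For equation 2: M_2 = 2, 2 ≡ 2 (mod 3), inverse of 2 mod 3 is 2 (check: 2 × 2 = 4 ≡ 1 (mod 3))
Combine: k ≡ Σ r_i×M_i×(M_i⁻¹ mod m_i) = 1×3×1 + 1×2×2 = 3 + 4 = 7
7 mod 6 = 1
k ≡ 1 (mod 6)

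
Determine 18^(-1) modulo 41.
18^(-1) ≡ 16 (mod 41). Verification: 18 × 16 = 288 ≡ 1 (mod 41)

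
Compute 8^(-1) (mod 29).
8^(-1) ≡ 11 (mod 29). Verification: 8 × 11 = 88 ≡ 1 (mod 29)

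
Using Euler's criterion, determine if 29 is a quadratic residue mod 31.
By Euler's criterion: 29^{15} ≡ 30 (mod 31). Since this equals -1 (≡ 30), 29 is not a QR.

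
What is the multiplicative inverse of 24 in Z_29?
23

Using Extended Euclidean Algorithm:
gcd(24, 29) = 1
Bezout coefficients: 24 × -6 + 29 × 5 = 1
So 24 × -6 ≡ 1 (mod 29)
The inverse is -6 mod 29 = 23
Verification: 24 × 23 = 552 = 19 × 29 + 1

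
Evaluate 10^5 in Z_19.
5 = 4 + 1 (binary 101). Repeated squaring mod 19: 10^1 ≡ 10; 10^2 ≡ 10² = 100 ≡ 5; 10^4 ≡ 5² = 25 ≡ 6. Multiply: 10^5 = 10^4 × 10^1 ≡ 6 × 10 (mod 19): 6 × 10 = 60 ≡ 3. So 10^5 ≡ 3 (mod 19).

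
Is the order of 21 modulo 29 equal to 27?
No, the actual order is 28, not 27.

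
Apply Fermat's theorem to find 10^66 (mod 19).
By Fermat: 10^{18} ≡ 1 (mod 19). 66 = 3×18 + 12. So 10^{66} ≡ 10^{12} ≡ 7 (mod 19)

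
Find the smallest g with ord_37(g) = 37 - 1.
p - 1 = 36 has prime divisors 2, 3. h is a primitive root mod 37 iff h^(36/q) ≢ 1 (mod 37) for each such q.
h = 2: 2^18 ≡ 36, 2^12 ≡ 26 (mod 37); none is 1, so 2 has order 36 and is a primitive root.
The smallest primitive root mod 37 is g = 2.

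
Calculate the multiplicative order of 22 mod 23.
Powers of 22 mod 23: 22^1≡22, 22^2≡1. Order = 2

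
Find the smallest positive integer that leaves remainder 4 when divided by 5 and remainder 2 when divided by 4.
M = 5 × 4 = 20. M₁ = 4, y₁ ≡ 4 (mod 5). M₂ = 5, y₂ ≡ 1 (mod 4). m = 4×4×4 + 2×5×1 ≡ 14 (mod 20). The smallest positive such number is 14.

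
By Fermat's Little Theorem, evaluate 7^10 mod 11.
By Fermat's Little Theorem, 7^{10} ≡ 1 (mod 11) since 11 is prime and gcd(7, 11) = 1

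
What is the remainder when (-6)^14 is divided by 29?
Using repeated squaring. (-6) ≡ 23 (mod 29). 14 = 8 + 4 + 2 (binary 1110). Repeated squaring mod 29: 23^1 ≡ 23; 23^2 ≡ 23² = 529 ≡ 7; 23^4 ≡ 7² = 49 ≡ 20; 23^8 ≡ 20² = 400 ≡ 23. Multiply: (-6)^14 ≡ 23^8 × 23^4 × 23^2 ≡ 23 × 20 × 7 (mod 29): 23 × 20 = 460 ≡ 25; 25 × 7 = 175 ≡ 1. So (-6)^14 ≡ 1 (mod 29).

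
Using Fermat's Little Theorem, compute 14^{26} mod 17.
8

By Fermat's Little Theorem, a^(p-1) ≡ 1 (mod p) for prime p and gcd(a, p) = 1
Here p = 17, so 14^16 ≡ 1 (mod 17)
We can reduce the exponent: 26 mod 16 = 10
So 14^26 ≡ 14^10 (mod 17)
Computing: 14^10 mod 17 = 8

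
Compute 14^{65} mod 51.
14

Using successive squaring:
Binary expansion of 65: 1000001
Powers of 14 mod 51 (each is the square of the previous):
  14^1 ≡ 14 (mod 51)
  14^2 ≡ 14² = 196 ≡ 43 (mod 51)
  14^4 ≡ 43² = 1849 ≡ 13 (mod 51)
  14^8 ≡ 13² = 169 ≡ 16 (mod 51)
  14^16 ≡ 16² = 256 ≡ 1 (mod 51)
  14^32 ≡ 1² = 1 ≡ 1 (mod 51)
  14^64 ≡ 1² = 1 ≡ 1 (mod 51)
65 = 64 + 1, so 14^65 = 14^64 × 14^1 ≡ 1 × 14 (mod 51)
Multiplying step by step:
  1 × 14 = 14 ≡ 14 (mod 51)
Result: 14^65 ≡ 14 (mod 51)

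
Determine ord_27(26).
Powers of 26 mod 27: 26^1≡26, 26^2≡1. Order = 2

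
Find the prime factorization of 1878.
2 × 3 × 313

Divide by primes starting from smallest:
1878 ÷ 2 = 939
939 ÷ 3 = 313
313 ÷ 313 = 1

1878 = 2 × 3 × 313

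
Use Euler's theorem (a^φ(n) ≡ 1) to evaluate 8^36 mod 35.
By Euler: 8^{24} ≡ 1 (mod 35) since gcd(8, 35) = 1. 36 = 1×24 + 12. So 8^{36} ≡ 8^{12} ≡ 1 (mod 35)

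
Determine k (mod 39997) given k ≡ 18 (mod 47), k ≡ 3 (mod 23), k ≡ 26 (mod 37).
30662

Using the Chinese Remainder Theorem:
M = product of moduli = 39997
For equation 1: M_1 = 851, 851 ≡ 5 (mod 47), inverse of 851 mod 47 is 19 (check: 5 × 19 = 95 ≡ 1 (mod 47))
For equation 2: M_2 = 1739, 1739 ≡ 14 (mod 23), inverse of 1739 mod 23 is 5 (check: 14 × 5 = 70 ≡ 1 (mod 23))
For equation 3: M_3 = 1081, 1081 ≡ 8 (mod 37), inverse of 1081 mod 37 is 14 (check: 8 × 14 = 112 ≡ 1 (mod 37))
Combine: k ≡ Σ r_i×M_i×(M_i⁻¹ mod m_i) = 18×851×19 + 3×1739×5 + 26×1081×14 = 291042 + 26085 + 393484 = 710611
710611 mod 39997 = 30662
k ≡ 30662 (mod 39997)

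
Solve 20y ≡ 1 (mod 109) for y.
60

Using Extended Euclidean Algorithm:
gcd(20, 109) = 1
Bezout coefficients: 20 × -49 + 109 × 9 = 1
So 20 × -49 ≡ 1 (mod 109)
The inverse is -49 mod 109 = 60
Verification: 20 × 60 = 1200 = 11 × 109 + 1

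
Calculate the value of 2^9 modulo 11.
9 = 8 + 1 (binary 1001). Repeated squaring mod 11: 2^1 ≡ 2; 2^2 ≡ 2² = 4 ≡ 4; 2^4 ≡ 4² = 16 ≡ 5; 2^8 ≡ 5² = 25 ≡ 3. Multiply: 2^9 = 2^8 × 2^1 ≡ 3 × 2 (mod 11): 3 × 2 = 6 ≡ 6. So 2^9 ≡ 6 (mod 11).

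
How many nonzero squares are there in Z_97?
For prime 97, there are (p-1)/2 = (97-1)/2 = 48 quadratic residues (excluding 0).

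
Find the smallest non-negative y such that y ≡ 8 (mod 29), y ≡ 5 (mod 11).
269

Using the Chinese Remainder Theorem:
M = product of moduli = 319
For equation 1: M_1 = 11, 11 ≡ 11 (mod 29), inverse of 11 mod 29 is 8 (check: 11 × 8 = 88 ≡ 1 (mod 29))
For equation 2: M_2 = 29, 29 ≡ 7 (mod 11), inverse of 29 mod 11 is 8 (check: 7 × 8 = 56 ≡ 1 (mod 11))
Combine: y ≡ Σ r_i×M_i×(M_i⁻¹ mod m_i) = 8×11×8 + 5×29×8 = 704 + 1160 = 1864
1864 mod 319 = 269
y ≡ 269 (mod 319)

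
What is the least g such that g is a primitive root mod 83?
p - 1 = 82 has prime divisors 2, 41. h is a primitive root mod 83 iff h^(82/q) ≢ 1 (mod 83) for each such q.
h = 2: 2^41 ≡ 82, 2^2 ≡ 4 (mod 83); none is 1, so 2 has order 82 and is a primitive root.
The smallest primitive root mod 83 is g = 2.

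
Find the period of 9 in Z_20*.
Powers of 9 mod 20: 9^1≡9, 9^2≡1. Order = 2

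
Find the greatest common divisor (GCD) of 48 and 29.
1

Using the Euclidean algorithm:
48 = 1 × 29 + 19
29 = 1 × 19 + 10
19 = 1 × 10 + 9
10 = 1 × 9 + 1
9 = 9 × 1 + 0

GCD(48, 29) = 1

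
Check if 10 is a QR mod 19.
By Euler's criterion: 10^{9} ≡ 18 (mod 19). Since this equals -1 (≡ 18), 10 is not a QR.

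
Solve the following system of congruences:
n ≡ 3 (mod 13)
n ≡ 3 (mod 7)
3

Using the Chinese Remainder Theorem:
M = product of moduli = 91
For equation 1: M_1 = 7, 7 ≡ 7 (mod 13), inverse of 7 mod 13 is 2 (check: 7 × 2 = 14 ≡ 1 (mod 13))
For equation 2: M_2 = 13, 13 ≡ 6 (mod 7), inverse of 13 mod 7 is 6 (check: 6 × 6 = 36 ≡ 1 (mod 7))
Combine: n ≡ Σ r_i×M_i×(M_i⁻¹ mod m_i) = 3×7×2 + 3×13×6 = 42 + 234 = 276
276 mod 91 = 3
n ≡ 3 (mod 91)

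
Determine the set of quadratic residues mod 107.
QRs mod 107: {1, 3, 4, 9, 10, 11, 12, 13, 14, 16, 19, 23, 25, 27, 29, 30, 33, 34, 35, 36, 37, 39, 40, 41, 42, 44, 47, 48, 49, 52, 53, 56, 57, 61, 62, 64, 69, 75, 76, 79, 81, 83, 85, 86, 87, 89, 90, 92, 99, 100, 101, 102, 105}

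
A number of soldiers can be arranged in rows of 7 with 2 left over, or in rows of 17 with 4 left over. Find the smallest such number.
M = 7 × 17 = 119. M₁ = 17, y₁ ≡ 5 (mod 7). M₂ = 7, y₂ ≡ 5 (mod 17). k = 2×17×5 + 4×7×5 ≡ 72 (mod 119). The smallest positive such number is 72.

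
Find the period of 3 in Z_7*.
Powers of 3 mod 7: 3^1≡3, 3^2≡2, 3^3≡6, 3^4≡4, 3^5≡5, 3^6≡1. Order = 6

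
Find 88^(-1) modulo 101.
31

Using Extended Euclidean Algorithm:
gcd(88, 101) = 1
Bezout coefficients: 88 × 31 + 101 × -27 = 1
So 88 × 31 ≡ 1 (mod 101)
The inverse is 31 mod 101 = 31
Verification: 88 × 31 = 2728 = 27 × 101 + 1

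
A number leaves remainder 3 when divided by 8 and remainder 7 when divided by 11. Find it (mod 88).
M = 8 × 11 = 88. M₁ = 11, y₁ ≡ 3 (mod 8). M₂ = 8, y₂ ≡ 7 (mod 11). n = 3×11×3 + 7×8×7 ≡ 51 (mod 88)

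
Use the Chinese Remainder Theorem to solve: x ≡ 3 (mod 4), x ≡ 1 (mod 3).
M = 4 × 3 = 12. M₁ = 3, y₁ ≡ 3 (mod 4). M₂ = 4, y₂ ≡ 1 (mod 3). x = 3×3×3 + 1×4×1 ≡ 7 (mod 12)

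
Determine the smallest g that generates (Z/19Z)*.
2

A primitive root g modulo p has order p-1 = 18
Prime divisors of 18: [2, 3]
g is a primitive root iff g^(18/q) ≢ 1 (mod 19) for each prime divisor q
Testing small values:
  g = 2: 2^9 ≡ 18, 2^6 ≡ 7 (mod 19) → none is 1, primitive root!
The smallest primitive root is 2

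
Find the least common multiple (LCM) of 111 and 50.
5550

First find GCD(111, 50) using the Euclidean algorithm:
111 = 2 × 50 + 11
50 = 4 × 11 + 6
11 = 1 × 6 + 5
6 = 1 × 5 + 1
5 = 5 × 1 + 0
GCD(111, 50) = 1

LCM formula: LCM(a, b) = (a × b) / GCD(a, b)
LCM(111, 50) = (111 × 50) / 1
LCM(111, 50) = 5550 / 1
LCM(111, 50) = 5550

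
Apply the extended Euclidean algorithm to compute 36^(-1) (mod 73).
Extended GCD: 36(-2) + 73(1) = 1. So 36^(-1) ≡ 71 ≡ 71 (mod 73). Verify: 36 × 71 = 2556 ≡ 1 (mod 73)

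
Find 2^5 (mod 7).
5 = 4 + 1 (binary 101). Repeated squaring mod 7: 2^1 ≡ 2; 2^2 ≡ 2² = 4 ≡ 4; 2^4 ≡ 4² = 16 ≡ 2. Multiply: 2^5 = 2^4 × 2^1 ≡ 2 × 2 (mod 7): 2 × 2 = 4 ≡ 4. So 2^5 ≡ 4 (mod 7).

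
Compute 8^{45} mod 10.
8

Using successive squaring:
Binary expansion of 45: 101101
Powers of 8 mod 10 (each is the square of the previous):
  8^1 ≡ 8 (mod 10)
  8^2 ≡ 8² = 64 ≡ 4 (mod 10)
  8^4 ≡ 4² = 16 ≡ 6 (mod 10)
  8^8 ≡ 6² = 36 ≡ 6 (mod 10)
  8^16 ≡ 6² = 36 ≡ 6 (mod 10)
  8^32 ≡ 6² = 36 ≡ 6 (mod 10)
45 = 32 + 8 + 4 + 1, so 8^45 = 8^32 × 8^8 × 8^4 × 8^1 ≡ 6 × 6 × 6 × 8 (mod 10)
Multiplying step by step:
  6 × 6 = 36 ≡ 6 (mod 10)
  6 × 6 = 36 ≡ 6 (mod 10)
  6 × 8 = 48 ≡ 8 (mod 10)
Result: 8^45 ≡ 8 (mod 10)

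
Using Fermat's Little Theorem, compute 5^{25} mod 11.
1

By Fermat's Little Theorem, a^(p-1) ≡ 1 (mod p) for prime p and gcd(a, p) = 1
Here p = 11, so 5^10 ≡ 1 (mod 11)
We can reduce the exponent: 25 mod 10 = 5
So 5^25 ≡ 5^5 (mod 11)
Computing: 5^5 mod 11 = 1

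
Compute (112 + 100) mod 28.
16

(112 + 100) = 212
212 mod 28 = 16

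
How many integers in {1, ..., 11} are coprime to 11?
10

Prime factorization: 11 = 11
Using the formula φ(n) = n × Π(1 - 1/p) for each prime factor p:
φ(11) = 11 × (1 - 1/11)
φ(11) = 10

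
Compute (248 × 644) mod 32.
0

(248 × 644) = 159712
159712 mod 32 = 0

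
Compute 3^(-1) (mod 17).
3^(-1) ≡ 6 (mod 17). Verification: 3 × 6 = 18 ≡ 1 (mod 17)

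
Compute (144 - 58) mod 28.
2

(144 - 58) = 86
86 mod 28 = 2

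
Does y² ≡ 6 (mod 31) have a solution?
By Euler's criterion: 6^{15} ≡ 30 (mod 31). Since this equals -1 (≡ 30), 6 is not a QR.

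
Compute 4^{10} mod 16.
0

Using successive squaring:
Binary expansion of 10: 1010
Powers of 4 mod 16 (each is the square of the previous):
  4^1 ≡ 4 (mod 16)
  4^2 ≡ 4² = 16 ≡ 0 (mod 16)
  4^4 ≡ 0² = 0 ≡ 0 (mod 16)
  4^8 ≡ 0² = 0 ≡ 0 (mod 16)
10 = 8 + 2, so 4^10 = 4^8 × 4^2 ≡ 0 × 0 (mod 16)
Multiplying step by step:
  0 × 0 = 0 ≡ 0 (mod 16)
Result: 4^10 ≡ 0 (mod 16)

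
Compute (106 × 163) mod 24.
22

(106 × 163) = 17278
17278 mod 24 = 22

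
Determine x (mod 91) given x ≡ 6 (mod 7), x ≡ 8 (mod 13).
34

Using the Chinese Remainder Theorem:
M = product of moduli = 91
For equation 1: M_1 = 13, 13 ≡ 6 (mod 7), inverse of 13 mod 7 is 6 (check: 6 × 6 = 36 ≡ 1 (mod 7))
For equation 2: M_2 = 7, 7 ≡ 7 (mod 13), inverse of 7 mod 13 is 2 (check: 7 × 2 = 14 ≡ 1 (mod 13))
Combine: x ≡ Σ r_i×M_i×(M_i⁻¹ mod m_i) = 6×13×6 + 8×7×2 = 468 + 112 = 580
580 mod 91 = 34
x ≡ 34 (mod 91)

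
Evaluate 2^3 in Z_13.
3 = 2 + 1 (binary 11). Repeated squaring mod 13: 2^1 ≡ 2; 2^2 ≡ 2² = 4 ≡ 4. Multiply: 2^3 = 2^2 × 2^1 ≡ 4 × 2 (mod 13): 4 × 2 = 8 ≡ 8. So 2^3 ≡ 8 (mod 13).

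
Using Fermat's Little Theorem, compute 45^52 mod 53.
By Fermat's Little Theorem, 45^{52} ≡ 1 (mod 53) since 53 is prime and gcd(45, 53) = 1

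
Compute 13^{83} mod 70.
27

Using successive squaring:
Binary expansion of 83: 1010011
Powers of 13 mod 70 (each is the square of the previous):
  13^1 ≡ 13 (mod 70)
  13^2 ≡ 13² = 169 ≡ 29 (mod 70)
  13^4 ≡ 29² = 841 ≡ 1 (mod 70)
  13^8 ≡ 1² = 1 ≡ 1 (mod 70)
  13^16 ≡ 1² = 1 ≡ 1 (mod 70)
  13^32 ≡ 1² = 1 ≡ 1 (mod 70)
  13^64 ≡ 1² = 1 ≡ 1 (mod 70)
83 = 64 + 16 + 2 + 1, so 13^83 = 13^64 × 13^16 × 13^2 × 13^1 ≡ 1 × 1 × 29 × 13 (mod 70)
Multiplying step by step:
  1 × 1 = 1 ≡ 1 (mod 70)
  1 × 29 = 29 ≡ 29 (mod 70)
  29 × 13 = 377 ≡ 27 (mod 70)
Result: 13^83 ≡ 27 (mod 70)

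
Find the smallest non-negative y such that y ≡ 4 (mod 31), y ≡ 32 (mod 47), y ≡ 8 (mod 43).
1771

Using the Chinese Remainder Theorem:
M = product of moduli = 62651
For equation 1: M_1 = 2021, 2021 ≡ 6 (mod 31), inverse of 2021 mod 31 is 26 (check: 6 × 26 = 156 ≡ 1 (mod 31))
For equation 2: M_2 = 1333, 1333 ≡ 17 (mod 47), inverse of 1333 mod 47 is 36 (check: 17 × 36 = 612 ≡ 1 (mod 47))
For equation 3: M_3 = 1457, 1457 ≡ 38 (mod 43), inverse of 1457 mod 43 is 17 (check: 38 × 17 = 646 ≡ 1 (mod 43))
Combine: y ≡ Σ r_i×M_i×(M_i⁻¹ mod m_i) = 4×2021×26 + 32×1333×36 + 8×1457×17 = 210184 + 1535616 + 198152 = 1943952
1943952 mod 62651 = 1771
y ≡ 1771 (mod 62651)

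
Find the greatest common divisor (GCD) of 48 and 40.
8

Using the Euclidean algorithm:
48 = 1 × 40 + 8
40 = 5 × 8 + 0

GCD(48, 40) = 8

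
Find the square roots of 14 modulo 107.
The square roots of 14 mod 107 are 11 and 96. Verify: 11² = 121 ≡ 14 (mod 107)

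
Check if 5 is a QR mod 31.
By Euler's criterion: 5^{15} ≡ 1 (mod 31). Since this equals 1, 5 is a QR.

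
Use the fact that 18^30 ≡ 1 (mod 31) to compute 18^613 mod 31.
By Fermat: 18^{30} ≡ 1 (mod 31). 613 ≡ 13 (mod 30). So 18^{613} ≡ 18^{13} ≡ 20 (mod 31)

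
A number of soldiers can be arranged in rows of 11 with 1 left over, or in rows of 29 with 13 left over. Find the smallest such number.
M = 11 × 29 = 319. M₁ = 29, y₁ ≡ 8 (mod 11). M₂ = 11, y₂ ≡ 8 (mod 29). k = 1×29×8 + 13×11×8 ≡ 100 (mod 319). The smallest positive such number is 100.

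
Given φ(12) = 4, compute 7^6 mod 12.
By Euler: 7^{4} ≡ 1 (mod 12) since gcd(7, 12) = 1. 6 = 1×4 + 2. So 7^{6} ≡ 7^{2} ≡ 1 (mod 12)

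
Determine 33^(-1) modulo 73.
33^(-1) ≡ 31 (mod 73). Verification: 33 × 31 = 1023 ≡ 1 (mod 73)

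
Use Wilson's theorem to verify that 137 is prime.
(136)! mod 137 = 136. Since this equals -1 (mod 137), Wilson confirms 137 is prime.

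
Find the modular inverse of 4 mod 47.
4^(-1) ≡ 12 (mod 47). Verification: 4 × 12 = 48 ≡ 1 (mod 47)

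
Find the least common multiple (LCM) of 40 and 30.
120

First find GCD(40, 30) using the Euclidean algorithm:
40 = 1 × 30 + 10
30 = 3 × 10 + 0
GCD(40, 30) = 10

LCM formula: LCM(a, b) = (a × b) / GCD(a, b)
LCM(40, 30) = (40 × 30) / 10
LCM(40, 30) = 1200 / 10
LCM(40, 30) = 120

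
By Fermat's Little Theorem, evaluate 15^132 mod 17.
By Fermat: 15^{16} ≡ 1 (mod 17). 132 = 8×16 + 4. So 15^{132} ≡ 15^{4} ≡ 16 (mod 17)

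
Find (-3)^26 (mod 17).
Using Fermat: (-3)^{16} ≡ 1 (mod 17). 26 ≡ 10 (mod 16). So (-3)^{26} ≡ (-3)^{10} ≡ 8 (mod 17)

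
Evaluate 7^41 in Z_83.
Using repeated squaring. 41 = 32 + 8 + 1 (binary 101001). Repeated squaring mod 83: 7^1 ≡ 7; 7^2 ≡ 7² = 49 ≡ 49; 7^4 ≡ 49² = 2401 ≡ 77; 7^8 ≡ 77² = 5929 ≡ 36; 7^16 ≡ 36² = 1296 ≡ 51; 7^32 ≡ 51² = 2601 ≡ 28. Multiply: 7^41 = 7^32 × 7^8 × 7^1 ≡ 28 × 36 × 7 (mod 83): 28 × 36 = 1008 ≡ 12; 12 × 7 = 84 ≡ 1. So 7^41 ≡ 1 (mod 83).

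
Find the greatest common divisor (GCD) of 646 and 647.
1

Using the Euclidean algorithm:
646 = 0 × 647 + 646
647 = 1 × 646 + 1
646 = 646 × 1 + 0

GCD(646, 647) = 1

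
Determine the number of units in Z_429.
240

Prime factorization: 429 = 3 × 11 × 13
Using the formula φ(n) = n × Π(1 - 1/p) for each prime factor p:
φ(429) = 429 × (1 - 1/3) × (1 - 1/11) × (1 - 1/13)
φ(429) = 240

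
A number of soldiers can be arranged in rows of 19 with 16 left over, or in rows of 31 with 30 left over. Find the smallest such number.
M = 19 × 31 = 589. M₁ = 31, y₁ ≡ 8 (mod 19). M₂ = 19, y₂ ≡ 18 (mod 31). y = 16×31×8 + 30×19×18 ≡ 92 (mod 589). The smallest positive such number is 92.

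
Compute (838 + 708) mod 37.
29

(838 + 708) = 1546
1546 mod 37 = 29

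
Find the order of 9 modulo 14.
Powers of 9 mod 14: 9^1≡9, 9^2≡11, 9^3≡1. Order = 3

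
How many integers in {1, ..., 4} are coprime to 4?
2

Prime factorization: 4 = 2^2
Using the formula φ(n) = n × Π(1 - 1/p) for each prime factor p:
φ(4) = 4 × (1 - 1/2)
φ(4) = 2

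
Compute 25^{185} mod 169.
77

Using successive squaring:
Binary expansion of 185: 10111001
Powers of 25 mod 169 (each is the square of the previous):
  25^1 ≡ 25 (mod 169)
  25^2 ≡ 25² = 625 ≡ 118 (mod 169)
  25^4 ≡ 118² = 13924 ≡ 66 (mod 169)
  25^8 ≡ 66² = 4356 ≡ 131 (mod 169)
  25^16 ≡ 131² = 17161 ≡ 92 (mod 169)
  25^32 ≡ 92² = 8464 ≡ 14 (mod 169)
  25^64 ≡ 14² = 196 ≡ 27 (mod 169)
  25^128 ≡ 27² = 729 ≡ 53 (mod 169)
185 = 128 + 32 + 16 + 8 + 1, so 25^185 = 25^128 × 25^32 × 25^16 × 25^8 × 25^1 ≡ 53 × 14 × 92 × 131 × 25 (mod 169)
Multiplying step by step:
  53 × 14 = 742 ≡ 66 (mod 169)
  66 × 92 = 6072 ≡ 157 (mod 169)
  157 × 131 = 20567 ≡ 118 (mod 169)
  118 × 25 = 2950 ≡ 77 (mod 169)
Result: 25^185 ≡ 77 (mod 169)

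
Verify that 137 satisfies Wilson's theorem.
(136)! mod 137 = 136. Since this equals -1 (mod 137), Wilson confirms 137 is prime.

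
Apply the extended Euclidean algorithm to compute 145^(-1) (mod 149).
Extended GCD: 145(37) + 149(-36) = 1. So 145^(-1) ≡ 37 ≡ 37 (mod 149). Verify: 145 × 37 = 5365 ≡ 1 (mod 149)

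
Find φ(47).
46

Prime factorization: 47 = 47
Using the formula φ(n) = n × Π(1 - 1/p) for each prime factor p:
φ(47) = 47 × (1 - 1/47)
φ(47) = 46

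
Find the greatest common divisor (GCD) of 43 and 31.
1

Using the Euclidean algorithm:
43 = 1 × 31 + 12
31 = 2 × 12 + 7
12 = 1 × 7 + 5
7 = 1 × 5 + 2
5 = 2 × 2 + 1
2 = 2 × 1 + 0

GCD(43, 31) = 1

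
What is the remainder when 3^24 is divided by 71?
Using repeated squaring. 24 = 16 + 8 (binary 11000). Repeated squaring mod 71: 3^1 ≡ 3; 3^2 ≡ 3² = 9 ≡ 9; 3^4 ≡ 9² = 81 ≡ 10; 3^8 ≡ 10² = 100 ≡ 29; 3^16 ≡ 29² = 841 ≡ 60. Multiply: 3^24 = 3^16 × 3^8 ≡ 60 × 29 (mod 71): 60 × 29 = 1740 ≡ 36. So 3^24 ≡ 36 (mod 71).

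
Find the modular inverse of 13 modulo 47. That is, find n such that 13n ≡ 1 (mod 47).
29

Using Extended Euclidean Algorithm:
gcd(13, 47) = 1
Bezout coefficients: 13 × -18 + 47 × 5 = 1
So 13 × -18 ≡ 1 (mod 47)
The inverse is -18 mod 47 = 29
Verification: 13 × 29 = 377 = 8 × 47 + 1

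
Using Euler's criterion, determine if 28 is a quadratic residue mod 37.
By Euler's criterion: 28^{18} ≡ 1 (mod 37). Since this equals 1, 28 is a QR.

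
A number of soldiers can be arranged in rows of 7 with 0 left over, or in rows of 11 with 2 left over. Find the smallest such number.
M = 7 × 11 = 77. M₁ = 11, y₁ ≡ 2 (mod 7). M₂ = 7, y₂ ≡ 8 (mod 11). t = 0×11×2 + 2×7×8 ≡ 35 (mod 77). The smallest positive such number is 35.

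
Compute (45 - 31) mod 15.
14

(45 - 31) = 14
14 mod 15 = 14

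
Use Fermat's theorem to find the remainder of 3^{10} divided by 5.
4

By Fermat's Little Theorem, a^(p-1) ≡ 1 (mod p) for prime p and gcd(a, p) = 1
Here p = 5, so 3^4 ≡ 1 (mod 5)
We can reduce the exponent: 10 mod 4 = 2
So 3^10 ≡ 3^2 (mod 5)
Computing: 3^2 mod 5 = 4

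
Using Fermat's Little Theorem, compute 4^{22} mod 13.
9

By Fermat's Little Theorem, a^(p-1) ≡ 1 (mod p) for prime p and gcd(a, p) = 1
Here p = 13, so 4^12 ≡ 1 (mod 13)
We can reduce the exponent: 22 mod 12 = 10
So 4^22 ≡ 4^10 (mod 13)
Computing: 4^10 mod 13 = 9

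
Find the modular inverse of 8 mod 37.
8^(-1) ≡ 14 (mod 37). Verification: 8 × 14 = 112 ≡ 1 (mod 37)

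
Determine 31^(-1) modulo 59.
31^(-1) ≡ 40 (mod 59). Verification: 31 × 40 = 1240 ≡ 1 (mod 59)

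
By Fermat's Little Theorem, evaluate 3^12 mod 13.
By Fermat's Little Theorem, 3^{12} ≡ 1 (mod 13) since 13 is prime and gcd(3, 13) = 1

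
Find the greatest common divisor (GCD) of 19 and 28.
1

Using the Euclidean algorithm:
19 = 0 × 28 + 19
28 = 1 × 19 + 9
19 = 2 × 9 + 1
9 = 9 × 1 + 0

GCD(19, 28) = 1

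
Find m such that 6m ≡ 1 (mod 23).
6^(-1) ≡ 4 (mod 23). Verification: 6 × 4 = 24 ≡ 1 (mod 23)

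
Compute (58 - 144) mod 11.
2

(58 - 144) = -86
-86 mod 11 = 2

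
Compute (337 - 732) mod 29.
11

(337 - 732) = -395
-395 mod 29 = 11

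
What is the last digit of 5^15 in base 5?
Using repeated squaring. 5 ≡ 0 (mod 5). 15 = 8 + 4 + 2 + 1 (binary 1111). Repeated squaring mod 5: 0^1 ≡ 0; 0^2 ≡ 0² = 0 ≡ 0; 0^4 ≡ 0² = 0 ≡ 0; 0^8 ≡ 0² = 0 ≡ 0. Multiply: 5^15 ≡ 0^8 × 0^4 × 0^2 × 0^1 ≡ 0 × 0 × 0 × 0 (mod 5): 0 × 0 = 0 ≡ 0; 0 × 0 = 0 ≡ 0; 0 × 0 = 0 ≡ 0. So 5^15 ≡ 0 (mod 5).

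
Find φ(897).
528

Prime factorization: 897 = 3 × 13 × 23
Using the formula φ(n) = n × Π(1 - 1/p) for each prime factor p:
φ(897) = 897 × (1 - 1/3) × (1 - 1/13) × (1 - 1/23)
φ(897) = 528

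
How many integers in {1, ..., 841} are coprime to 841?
812

Prime factorization: 841 = 29^2
Using the formula φ(n) = n × Π(1 - 1/p) for each prime factor p:
φ(841) = 841 × (1 - 1/29)
φ(841) = 812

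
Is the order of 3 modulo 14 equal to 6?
Yes, ord_14(3) = 6.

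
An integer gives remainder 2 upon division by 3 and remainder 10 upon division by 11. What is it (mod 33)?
M = 3 × 11 = 33. M₁ = 11, y₁ ≡ 2 (mod 3). M₂ = 3, y₂ ≡ 4 (mod 11). x = 2×11×2 + 10×3×4 ≡ 32 (mod 33). The smallest positive such number is 32.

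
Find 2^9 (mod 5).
9 = 8 + 1 (binary 1001). Repeated squaring mod 5: 2^1 ≡ 2; 2^2 ≡ 2² = 4 ≡ 4; 2^4 ≡ 4² = 16 ≡ 1; 2^8 ≡ 1² = 1 ≡ 1. Multiply: 2^9 = 2^8 × 2^1 ≡ 1 × 2 (mod 5): 1 × 2 = 2 ≡ 2. So 2^9 ≡ 2 (mod 5).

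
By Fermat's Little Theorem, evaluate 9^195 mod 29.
By Fermat: 9^{28} ≡ 1 (mod 29). 195 ≡ 27 (mod 28). So 9^{195} ≡ 9^{27} ≡ 13 (mod 29)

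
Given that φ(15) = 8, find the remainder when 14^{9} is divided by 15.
By Euler: 14^{8} ≡ 1 (mod 15) since gcd(14, 15) = 1. 9 = 1×8 + 1. So 14^{9} ≡ 14^{1} ≡ 14 (mod 15)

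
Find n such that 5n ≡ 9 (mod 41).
10

Since gcd(5, 41) = 1 divides 9, a solution exists.
Multiply both sides by the inverse of 5 mod 41:
  5^(-1) mod 41 = 33
  x ≡ 33 × 9 ≡ 297 ≡ 10 (mod 41)
Verification: 5 × 10 = 50 = 1 × 41 + 9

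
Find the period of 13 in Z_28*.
Powers of 13 mod 28: 13^1≡13, 13^2≡1. Order = 2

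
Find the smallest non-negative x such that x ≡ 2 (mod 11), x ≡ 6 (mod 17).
57

Using the Chinese Remainder Theorem:
M = product of moduli = 187
For equation 1: M_1 = 17, 17 ≡ 6 (mod 11), inverse of 17 mod 11 is 2 (check: 6 × 2 = 12 ≡ 1 (mod 11))
For equation 2: M_2 = 11, 11 ≡ 11 (mod 17), inverse of 11 mod 17 is 14 (check: 11 × 14 = 154 ≡ 1 (mod 17))
Combine: x ≡ Σ r_i×M_i×(M_i⁻¹ mod m_i) = 2×17×2 + 6×11×14 = 68 + 924 = 992
992 mod 187 = 57
x ≡ 57 (mod 187)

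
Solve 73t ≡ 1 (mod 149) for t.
73^(-1) ≡ 49 (mod 149). Verification: 73 × 49 = 3577 ≡ 1 (mod 149)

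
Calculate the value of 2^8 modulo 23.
8 = 8 (binary 1000). Repeated squaring mod 23: 2^1 ≡ 2; 2^2 ≡ 2² = 4 ≡ 4; 2^4 ≡ 4² = 16 ≡ 16; 2^8 ≡ 16² = 256 ≡ 3. So 2^8 ≡ 3 (mod 23).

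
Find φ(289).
272

Prime factorization: 289 = 17^2
Using the formula φ(n) = n × Π(1 - 1/p) for each prime factor p:
φ(289) = 289 × (1 - 1/17)
φ(289) = 272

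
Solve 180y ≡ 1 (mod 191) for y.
180^(-1) ≡ 52 (mod 191). Verification: 180 × 52 = 9360 ≡ 1 (mod 191)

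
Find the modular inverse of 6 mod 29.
6^(-1) ≡ 5 (mod 29). Verification: 6 × 5 = 30 ≡ 1 (mod 29)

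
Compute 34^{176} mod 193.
144

Using successive squaring:
Binary expansion of 176: 10110000
Powers of 34 mod 193 (each is the square of the previous):
  34^1 ≡ 34 (mod 193)
  34^2 ≡ 34² = 1156 ≡ 191 (mod 193)
  34^4 ≡ 191² = 36481 ≡ 4 (mod 193)
  34^8 ≡ 4² = 16 ≡ 16 (mod 193)
  34^16 ≡ 16² = 256 ≡ 63 (mod 193)
  34^32 ≡ 63² = 3969 ≡ 109 (mod 193)
  34^64 ≡ 109² = 11881 ≡ 108 (mod 193)
  34^128 ≡ 108² = 11664 ≡ 84 (mod 193)
176 = 128 + 32 + 16, so 34^176 = 34^128 × 34^32 × 34^16 ≡ 84 × 109 × 63 (mod 193)
Multiplying step by step:
  84 × 109 = 9156 ≡ 85 (mod 193)
  85 × 63 = 5355 ≡ 144 (mod 193)
Result: 34^176 ≡ 144 (mod 193)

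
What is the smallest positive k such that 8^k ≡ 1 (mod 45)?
Powers of 8 mod 45: 8^1≡8, 8^2≡19, 8^3≡17, 8^4≡1. Order = 4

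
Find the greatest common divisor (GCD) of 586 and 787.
1

Using the Euclidean algorithm:
586 = 0 × 787 + 586
787 = 1 × 586 + 201
586 = 2 × 201 + 184
201 = 1 × 184 + 17
184 = 10 × 17 + 14
17 = 1 × 14 + 3
14 = 4 × 3 + 2
3 = 1 × 2 + 1
2 = 2 × 1 + 0

GCD(586, 787) = 1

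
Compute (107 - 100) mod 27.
7

(107 - 100) = 7
7 mod 27 = 7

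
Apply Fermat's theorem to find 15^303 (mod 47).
By Fermat: 15^{46} ≡ 1 (mod 47). 303 = 6×46 + 27. So 15^{303} ≡ 15^{27} ≡ 41 (mod 47)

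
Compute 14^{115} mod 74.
60

Using successive squaring:
Binary expansion of 115: 1110011
Powers of 14 mod 74 (each is the square of the previous):
  14^1 ≡ 14 (mod 74)
  14^2 ≡ 14² = 196 ≡ 48 (mod 74)
  14^4 ≡ 48² = 2304 ≡ 10 (mod 74)
  14^8 ≡ 10² = 100 ≡ 26 (mod 74)
  14^16 ≡ 26² = 676 ≡ 10 (mod 74)
  14^32 ≡ 10² = 100 ≡ 26 (mod 74)
  14^64 ≡ 26² = 676 ≡ 10 (mod 74)
115 = 64 + 32 + 16 + 2 + 1, so 14^115 = 14^64 × 14^32 × 14^16 × 14^2 × 14^1 ≡ 10 × 26 × 10 × 48 × 14 (mod 74)
Multiplying step by step:
  10 × 26 = 260 ≡ 38 (mod 74)
  38 × 10 = 380 ≡ 10 (mod 74)
  10 × 48 = 480 ≡ 36 (mod 74)
  36 × 14 = 504 ≡ 60 (mod 74)
Result: 14^115 ≡ 60 (mod 74)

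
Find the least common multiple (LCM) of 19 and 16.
304

First find GCD(19, 16) using the Euclidean algorithm:
19 = 1 × 16 + 3
16 = 5 × 3 + 1
3 = 3 × 1 + 0
GCD(19, 16) = 1

LCM formula: LCM(a, b) = (a × b) / GCD(a, b)
LCM(19, 16) = (19 × 16) / 1
LCM(19, 16) = 304 / 1
LCM(19, 16) = 304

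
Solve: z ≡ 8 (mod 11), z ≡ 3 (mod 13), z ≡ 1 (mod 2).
M = 11 × 13 × 2 = 286. M₁ = 26, y₁ ≡ 3 (mod 11). M₂ = 22, y₂ ≡ 3 (mod 13). M₃ = 143, y₃ ≡ 1 (mod 2). z = 8×26×3 + 3×22×3 + 1×143×1 ≡ 107 (mod 286)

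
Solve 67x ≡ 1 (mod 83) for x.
57

Using Extended Euclidean Algorithm:
gcd(67, 83) = 1
Bezout coefficients: 67 × -26 + 83 × 21 = 1
So 67 × -26 ≡ 1 (mod 83)
The inverse is -26 mod 83 = 57
Verification: 67 × 57 = 3819 = 46 × 83 + 1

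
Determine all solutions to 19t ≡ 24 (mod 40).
16

Since gcd(19, 40) = 1 divides 24, a solution exists.
Multiply both sides by the inverse of 19 mod 40:
  19^(-1) mod 40 = 19
  x ≡ 19 × 24 ≡ 456 ≡ 16 (mod 40)
Verification: 19 × 16 = 304 = 7 × 40 + 24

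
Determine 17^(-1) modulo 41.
17^(-1) ≡ 29 (mod 41). Verification: 17 × 29 = 493 ≡ 1 (mod 41)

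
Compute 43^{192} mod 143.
1

Using successive squaring:
Binary expansion of 192: 11000000
Powers of 43 mod 143 (each is the square of the previous):
  43^1 ≡ 43 (mod 143)
  43^2 ≡ 43² = 1849 ≡ 133 (mod 143)
  43^4 ≡ 133² = 17689 ≡ 100 (mod 143)
  43^8 ≡ 100² = 10000 ≡ 133 (mod 143)
  43^16 ≡ 133² = 17689 ≡ 100 (mod 143)
  43^32 ≡ 100² = 10000 ≡ 133 (mod 143)
  43^64 ≡ 133² = 17689 ≡ 100 (mod 143)
  43^128 ≡ 100² = 10000 ≡ 133 (mod 143)
192 = 128 + 64, so 43^192 = 43^128 × 43^64 ≡ 133 × 100 (mod 143)
Multiplying step by step:
  133 × 100 = 13300 ≡ 1 (mod 143)
Result: 43^192 ≡ 1 (mod 143)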